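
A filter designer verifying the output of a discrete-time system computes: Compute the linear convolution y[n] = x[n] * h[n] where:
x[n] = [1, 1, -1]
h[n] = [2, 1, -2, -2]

y[n] = sum_k x[k]*h[n-k]. Output length = len(x) + len(h) - 1 = 3 + 4 - 1 = 6.
y[0] = 1*2 = 2
y[1] = 1*2 + 1*1 = 3
y[2] = -1*2 + 1*1 + 1*-2 = -3
y[3] = -1*1 + 1*-2 + 1*-2 = -5
y[4] = -1*-2 + 1*-2 = 0
y[5] = -1*-2 = 2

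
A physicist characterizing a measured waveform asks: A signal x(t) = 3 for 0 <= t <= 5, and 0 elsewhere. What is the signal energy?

Energy = integral of |x(t)|^2 dt over the signal duration
= 3^2 * 5 = 9 * 5 = 45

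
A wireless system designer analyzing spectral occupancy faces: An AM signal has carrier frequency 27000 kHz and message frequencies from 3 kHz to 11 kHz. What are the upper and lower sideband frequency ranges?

Upper sideband (USB) = fc + [fm_low, fm_high] = 27000 + [3, 11] = [27003, 27011] kHz
Lower sideband (LSB) = fc - [fm_high, fm_low] = 27000 - [11, 3] = [26989, 26997] kHz
Total occupied spectrum: 26989 kHz to 27011 kHz (plus carrier at 27000 kHz)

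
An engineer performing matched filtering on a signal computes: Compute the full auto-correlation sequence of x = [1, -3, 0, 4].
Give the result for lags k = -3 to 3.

r_xx[k] = sum_m x[m]*x[m+k], indexed from 0, for k = -3 to 3:
  r_xx[-3] = x[3]*x[0] = 4
  r_xx[-2] = x[2]*x[0] + x[3]*x[1] = -12
  r_xx[-1] = x[1]*x[0] + x[2]*x[1] + x[3]*x[2] = -3
  r_xx[0] = x[0]*x[0] + x[1]*x[1] + x[2]*x[2] + x[3]*x[3] = 26
  r_xx[1] = x[0]*x[1] + x[1]*x[2] + x[2]*x[3] = -3
  r_xx[2] = x[0]*x[2] + x[1]*x[3] = -12
  r_xx[3] = x[0]*x[3] = 4
r_xx = [4, -12, -3, 26, -3, -12, 4]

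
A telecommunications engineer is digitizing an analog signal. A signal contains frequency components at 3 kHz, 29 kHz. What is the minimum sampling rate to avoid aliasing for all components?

The highest frequency component is f_max = 29 kHz.
Nyquist rate = 2 * f_max = 2 * 29 kHz = 58 kHz.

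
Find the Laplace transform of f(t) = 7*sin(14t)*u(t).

Standard pair: sin(wt)*u(t) <-> w/(s^2+w^2)
With w = 14: L{7*sin(14t)*u(t)} = 98/(s^2+196)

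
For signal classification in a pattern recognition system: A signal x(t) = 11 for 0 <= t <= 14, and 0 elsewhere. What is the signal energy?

Energy = integral of |x(t)|^2 dt over the signal duration
= 11^2 * 14 = 121 * 14 = 1694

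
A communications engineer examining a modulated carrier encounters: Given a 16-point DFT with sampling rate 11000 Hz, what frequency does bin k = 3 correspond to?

The frequency of DFT bin k is: f_k = k * f_s / N
f_3 = 3 * 11000 / 16 = 4125/2 Hz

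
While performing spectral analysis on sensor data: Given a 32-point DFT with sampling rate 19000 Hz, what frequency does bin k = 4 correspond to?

The frequency of DFT bin k is: f_k = k * f_s / N
f_4 = 4 * 19000 / 32 = 2375 Hz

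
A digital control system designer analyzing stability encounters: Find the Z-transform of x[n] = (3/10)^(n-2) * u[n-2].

Time-shifting property: if X(z) = Z{x[n]}, then Z{x[n-d]} = z^(-d) * X(z)
X(z) = z/(z - 3/10) for x[n] = (3/10)^n * u[n]
Z{x[n-2]} = z^(-2) * z/(z - 3/10) = z^(-1)/(z - 3/10)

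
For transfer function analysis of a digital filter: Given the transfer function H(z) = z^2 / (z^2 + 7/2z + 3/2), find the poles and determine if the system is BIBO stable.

Poles are roots of the denominator: z^2 + 7/2z + 3/2 = 0.
Quadratic formula: z = [-(7/2) +/- sqrt((7/2)^2 - 4*(3/2))] / 2
Discriminant = 49/4 - 6 = 25/4; sqrt = 5/2.
z = (-7/2 +/- 5/2) / 2 => z = -1/2 or z = -3.
|p1| = 3, |p2| = 1/2.
For BIBO stability, all poles must lie inside the unit circle (|p| < 1).
System is UNSTABLE since at least one |p| >= 1.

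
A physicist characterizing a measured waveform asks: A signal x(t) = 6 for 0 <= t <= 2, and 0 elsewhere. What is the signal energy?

Energy = integral of |x(t)|^2 dt over the signal duration
= 6^2 * 2 = 36 * 2 = 72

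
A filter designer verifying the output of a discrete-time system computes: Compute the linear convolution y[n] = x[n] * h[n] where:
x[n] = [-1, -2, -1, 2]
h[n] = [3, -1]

y[n] = sum_k x[k]*h[n-k]. Output length = len(x) + len(h) - 1 = 4 + 2 - 1 = 5.
y[0] = -1*3 = -3
y[1] = -2*3 + -1*-1 = -5
y[2] = -1*3 + -2*-1 = -1
y[3] = 2*3 + -1*-1 = 7
y[4] = 2*-1 = -2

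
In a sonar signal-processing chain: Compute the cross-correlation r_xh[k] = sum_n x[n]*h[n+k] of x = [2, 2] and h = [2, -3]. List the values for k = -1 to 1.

Both sequences indexed from 0 and zero outside their support.
Lags with overlap: k = -1 to 1.
  r_xh[-1] = x[1]*h[0] = 4
  r_xh[0] = x[0]*h[0] + x[1]*h[1] = -2
  r_xh[1] = x[0]*h[1] = -6
r_xh = [4, -2, -6] (for k = -1, ..., 1)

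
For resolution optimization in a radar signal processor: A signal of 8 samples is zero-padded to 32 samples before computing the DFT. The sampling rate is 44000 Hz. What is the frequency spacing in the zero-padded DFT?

Original DFT: N = 8, resolution = f_s/N = 44000/8 = 5500 Hz
Zero-padded DFT: N = 32, resolution = f_s/N = 44000/32 = 1375 Hz
Zero-padding interpolates the spectrum (finer frequency grid)
but does NOT improve the true spectral resolution (ability to resolve close frequencies).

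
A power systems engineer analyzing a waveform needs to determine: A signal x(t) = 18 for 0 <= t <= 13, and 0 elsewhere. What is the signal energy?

Energy = integral of |x(t)|^2 dt over the signal duration
= 18^2 * 13 = 324 * 13 = 4212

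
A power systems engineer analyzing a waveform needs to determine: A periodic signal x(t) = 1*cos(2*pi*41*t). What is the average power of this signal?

Average power of A*cos(wt) is A^2/2.
P = 1^2 / 2 = 1/2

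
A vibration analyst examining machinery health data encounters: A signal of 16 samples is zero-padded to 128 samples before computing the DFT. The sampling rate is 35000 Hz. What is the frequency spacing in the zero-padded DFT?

Original DFT: N = 16, resolution = f_s/N = 35000/16 = 4375/2 Hz
Zero-padded DFT: N = 128, resolution = f_s/N = 35000/128 = 4375/16 Hz
Zero-padding interpolates the spectrum (finer frequency grid)
but does NOT improve the true spectral resolution (ability to resolve close frequencies).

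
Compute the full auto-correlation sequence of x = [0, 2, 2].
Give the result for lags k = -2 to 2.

r_xx[k] = sum_m x[m]*x[m+k], indexed from 0, for k = -2 to 2:
  r_xx[-2] = x[2]*x[0] = 0
  r_xx[-1] = x[1]*x[0] + x[2]*x[1] = 4
  r_xx[0] = x[0]*x[0] + x[1]*x[1] + x[2]*x[2] = 8
  r_xx[1] = x[0]*x[1] + x[1]*x[2] = 4
  r_xx[2] = x[0]*x[2] = 0
r_xx = [0, 4, 8, 4, 0]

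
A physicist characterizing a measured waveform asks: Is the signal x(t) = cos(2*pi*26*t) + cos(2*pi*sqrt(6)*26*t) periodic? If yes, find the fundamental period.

f1 = 26 Hz, f2 = 26*sqrt(6) Hz
Ratio f2/f1 = sqrt(6), which is irrational.
Since the frequency ratio is irrational, no common period exists.
The signal is not periodic.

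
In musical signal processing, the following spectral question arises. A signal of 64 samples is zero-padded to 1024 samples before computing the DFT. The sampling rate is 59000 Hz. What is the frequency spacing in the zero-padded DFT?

Original DFT: N = 64, resolution = f_s/N = 59000/64 = 7375/8 Hz
Zero-padded DFT: N = 1024, resolution = f_s/N = 59000/1024 = 7375/128 Hz
Zero-padding interpolates the spectrum (finer frequency grid)
but does NOT improve the true spectral resolution (ability to resolve close frequencies).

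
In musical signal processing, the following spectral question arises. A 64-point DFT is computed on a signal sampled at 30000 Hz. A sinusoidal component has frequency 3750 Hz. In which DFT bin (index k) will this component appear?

DFT frequency resolution = f_s/N = 30000/64 = 1875/4 Hz
Bin index k = f_signal / resolution = 3750 / 1875/4 = 8
The signal frequency 3750 Hz falls in DFT bin k = 8.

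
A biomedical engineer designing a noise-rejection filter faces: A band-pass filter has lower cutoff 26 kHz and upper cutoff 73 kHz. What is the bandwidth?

Bandwidth = f_high - f_low
= 73 kHz - 26 kHz = 47 kHz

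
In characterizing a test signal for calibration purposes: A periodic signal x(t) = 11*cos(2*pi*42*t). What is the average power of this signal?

Average power of A*cos(wt) is A^2/2.
P = 11^2 / 2 = 121/2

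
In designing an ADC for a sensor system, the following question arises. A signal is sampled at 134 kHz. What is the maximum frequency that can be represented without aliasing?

The maximum frequency that can be represented without aliasing
is the Nyquist frequency: f_max = f_s / 2 = 134 kHz / 2 = 67 kHz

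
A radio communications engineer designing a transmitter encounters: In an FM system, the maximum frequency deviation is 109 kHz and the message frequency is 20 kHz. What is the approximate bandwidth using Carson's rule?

Carson's rule: BW = 2*(delta_f + f_m)
= 2*(109 + 20) kHz = 258 kHz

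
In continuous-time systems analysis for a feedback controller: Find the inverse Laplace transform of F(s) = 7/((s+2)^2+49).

Standard pair: w/((s+a)^2+w^2) <-> e^(-at)*sin(wt)*u(t)
With a=2, w=7: f(t) = e^(-2t)*sin(7t)*u(t)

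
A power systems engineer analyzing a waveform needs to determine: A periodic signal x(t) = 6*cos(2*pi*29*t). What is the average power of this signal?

Average power of A*cos(wt) is A^2/2.
P = 6^2 / 2 = 36/2 = 18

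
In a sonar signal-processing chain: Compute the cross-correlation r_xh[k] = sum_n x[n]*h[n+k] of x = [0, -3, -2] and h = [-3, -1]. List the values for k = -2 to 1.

Both sequences indexed from 0 and zero outside their support.
Lags with overlap: k = -2 to 1.
  r_xh[-2] = x[2]*h[0] = 6
  r_xh[-1] = x[1]*h[0] + x[2]*h[1] = 11
  r_xh[0] = x[0]*h[0] + x[1]*h[1] = 3
  r_xh[1] = x[0]*h[1] = 0
r_xh = [6, 11, 3, 0] (for k = -2, ..., 1)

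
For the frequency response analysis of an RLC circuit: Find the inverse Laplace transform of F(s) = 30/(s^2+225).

Standard pair: w/(s^2+w^2) <-> sin(wt)*u(t)
Recognize w^2 = 225, so w = 15; numerator 30 = 2*15.
f(t) = 2*sin(15t)*u(t)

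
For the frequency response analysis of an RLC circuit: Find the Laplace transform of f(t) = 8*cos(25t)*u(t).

Standard pair: cos(wt)*u(t) <-> s/(s^2+w^2)
With w = 25: L{8*cos(25t)*u(t)} = 8s/(s^2+625)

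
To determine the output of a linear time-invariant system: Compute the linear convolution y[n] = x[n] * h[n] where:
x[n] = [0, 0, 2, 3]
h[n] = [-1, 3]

y[n] = sum_k x[k]*h[n-k]. Output length = len(x) + len(h) - 1 = 4 + 2 - 1 = 5.
y[0] = 0*-1 = 0
y[1] = 0*-1 + 0*3 = 0
y[2] = 2*-1 + 0*3 = -2
y[3] = 3*-1 + 2*3 = 3
y[4] = 3*3 = 9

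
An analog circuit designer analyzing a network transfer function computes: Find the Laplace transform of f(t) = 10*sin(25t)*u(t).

Standard pair: sin(wt)*u(t) <-> w/(s^2+w^2)
With w = 25: L{10*sin(25t)*u(t)} = 250/(s^2+625)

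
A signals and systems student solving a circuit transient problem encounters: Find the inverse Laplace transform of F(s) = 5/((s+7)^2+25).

Standard pair: w/((s+a)^2+w^2) <-> e^(-at)*sin(wt)*u(t)
With a=7, w=5: f(t) = e^(-7t)*sin(5t)*u(t)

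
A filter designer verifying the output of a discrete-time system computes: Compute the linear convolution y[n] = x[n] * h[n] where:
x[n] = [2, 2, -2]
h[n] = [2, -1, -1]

y[n] = sum_k x[k]*h[n-k]. Output length = len(x) + len(h) - 1 = 3 + 3 - 1 = 5.
y[0] = 2*2 = 4
y[1] = 2*2 + 2*-1 = 2
y[2] = -2*2 + 2*-1 + 2*-1 = -8
y[3] = -2*-1 + 2*-1 = 0
y[4] = -2*-1 = 2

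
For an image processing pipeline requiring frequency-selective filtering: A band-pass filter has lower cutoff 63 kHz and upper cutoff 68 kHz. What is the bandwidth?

Bandwidth = f_high - f_low
= 68 kHz - 63 kHz = 5 kHz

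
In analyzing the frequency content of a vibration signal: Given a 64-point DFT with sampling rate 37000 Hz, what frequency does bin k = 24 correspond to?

The frequency of DFT bin k is: f_k = k * f_s / N
f_24 = 24 * 37000 / 64 = 13875 Hz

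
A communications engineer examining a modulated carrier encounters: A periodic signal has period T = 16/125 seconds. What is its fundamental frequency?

The fundamental frequency is the reciprocal of the period.
f = 1/T = 1/(16/125) = 125/16 Hz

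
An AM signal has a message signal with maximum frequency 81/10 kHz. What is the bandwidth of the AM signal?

In AM (double-sideband), the bandwidth is twice the message frequency.
BW = 2 * f_m = 2 * 81/10 kHz = 81/5 kHz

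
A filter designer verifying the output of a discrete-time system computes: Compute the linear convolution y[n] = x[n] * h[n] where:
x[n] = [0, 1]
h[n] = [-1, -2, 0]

y[n] = sum_k x[k]*h[n-k]. Output length = len(x) + len(h) - 1 = 2 + 3 - 1 = 4.
y[0] = 0*-1 = 0
y[1] = 1*-1 + 0*-2 = -1
y[2] = 1*-2 + 0*0 = -2
y[3] = 1*0 = 0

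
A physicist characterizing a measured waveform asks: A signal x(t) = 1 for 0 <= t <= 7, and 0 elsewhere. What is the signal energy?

Energy = integral of |x(t)|^2 dt over the signal duration
= 1^2 * 7 = 1 * 7 = 7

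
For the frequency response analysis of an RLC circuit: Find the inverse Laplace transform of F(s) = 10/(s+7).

Standard pair: k/(s+a) <-> k*e^(-at)*u(t)
With k=10, a=7: f(t) = 10*e^(-7t)*u(t)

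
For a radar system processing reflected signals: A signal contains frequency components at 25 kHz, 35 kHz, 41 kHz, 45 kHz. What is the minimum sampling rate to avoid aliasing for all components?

The highest frequency component is f_max = 45 kHz.
Nyquist rate = 2 * f_max = 2 * 45 kHz = 90 kHz.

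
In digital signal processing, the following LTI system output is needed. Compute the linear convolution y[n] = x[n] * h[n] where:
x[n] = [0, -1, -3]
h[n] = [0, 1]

y[n] = sum_k x[k]*h[n-k]. Output length = len(x) + len(h) - 1 = 3 + 2 - 1 = 4.
y[0] = 0*0 = 0
y[1] = -1*0 + 0*1 = 0
y[2] = -3*0 + -1*1 = -1
y[3] = -3*1 = -3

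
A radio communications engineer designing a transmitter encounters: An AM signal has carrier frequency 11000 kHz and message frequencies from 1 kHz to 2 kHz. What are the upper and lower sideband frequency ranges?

Upper sideband (USB) = fc + [fm_low, fm_high] = 11000 + [1, 2] = [11001, 11002] kHz
Lower sideband (LSB) = fc - [fm_high, fm_low] = 11000 - [2, 1] = [10998, 10999] kHz
Total occupied spectrum: 10998 kHz to 11002 kHz (plus carrier at 11000 kHz)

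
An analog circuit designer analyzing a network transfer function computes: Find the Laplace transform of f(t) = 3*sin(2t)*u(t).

Standard pair: sin(wt)*u(t) <-> w/(s^2+w^2)
With w = 2: L{3*sin(2t)*u(t)} = 6/(s^2+4)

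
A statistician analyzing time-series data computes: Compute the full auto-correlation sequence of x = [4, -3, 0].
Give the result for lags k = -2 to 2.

r_xx[k] = sum_m x[m]*x[m+k], indexed from 0, for k = -2 to 2:
  r_xx[-2] = x[2]*x[0] = 0
  r_xx[-1] = x[1]*x[0] + x[2]*x[1] = -12
  r_xx[0] = x[0]*x[0] + x[1]*x[1] + x[2]*x[2] = 25
  r_xx[1] = x[0]*x[1] + x[1]*x[2] = -12
  r_xx[2] = x[0]*x[2] = 0
r_xx = [0, -12, 25, -12, 0]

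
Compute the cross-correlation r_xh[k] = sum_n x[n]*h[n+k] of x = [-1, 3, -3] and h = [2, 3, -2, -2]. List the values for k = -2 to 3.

Both sequences indexed from 0 and zero outside their support.
Lags with overlap: k = -2 to 3.
  r_xh[-2] = x[2]*h[0] = -6
  r_xh[-1] = x[1]*h[0] + x[2]*h[1] = -3
  r_xh[0] = x[0]*h[0] + x[1]*h[1] + x[2]*h[2] = 13
  r_xh[1] = x[0]*h[1] + x[1]*h[2] + x[2]*h[3] = -3
  r_xh[2] = x[0]*h[2] + x[1]*h[3] = -4
  r_xh[3] = x[0]*h[3] = 2
r_xh = [-6, -3, 13, -3, -4, 2] (for k = -2, ..., 3)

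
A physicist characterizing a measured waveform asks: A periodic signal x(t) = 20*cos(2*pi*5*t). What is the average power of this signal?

Average power of A*cos(wt) is A^2/2.
P = 20^2 / 2 = 400/2 = 200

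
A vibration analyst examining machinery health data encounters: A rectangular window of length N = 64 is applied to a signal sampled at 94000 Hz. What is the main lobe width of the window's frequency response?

For a rectangular window of length N,
the main lobe width in frequency is 2*f_s/N.
= 2*94000/64 = 5875/2 Hz
This determines the minimum frequency separation for resolving two sinusoids.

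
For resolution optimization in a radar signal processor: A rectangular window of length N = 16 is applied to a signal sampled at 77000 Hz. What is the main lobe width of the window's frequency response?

For a rectangular window of length N,
the main lobe width in frequency is 2*f_s/N.
= 2*77000/16 = 9625 Hz
This determines the minimum frequency separation for resolving two sinusoids.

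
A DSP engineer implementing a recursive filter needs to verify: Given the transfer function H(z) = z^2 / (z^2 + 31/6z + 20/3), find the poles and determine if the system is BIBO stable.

Poles are roots of the denominator: z^2 + 31/6z + 20/3 = 0.
Quadratic formula: z = [-(31/6) +/- sqrt((31/6)^2 - 4*(20/3))] / 2
Discriminant = 961/36 - 80/3 = 1/36; sqrt = 1/6.
z = (-31/6 +/- 1/6) / 2 => z = -5/2 or z = -8/3.
|p1| = 8/3, |p2| = 5/2.
For BIBO stability, all poles must lie inside the unit circle (|p| < 1).
System is UNSTABLE since at least one |p| >= 1.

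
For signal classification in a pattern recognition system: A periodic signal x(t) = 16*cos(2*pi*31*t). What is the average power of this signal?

Average power of A*cos(wt) is A^2/2.
P = 16^2 / 2 = 256/2 = 128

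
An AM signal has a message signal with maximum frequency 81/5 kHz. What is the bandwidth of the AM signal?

In AM (double-sideband), the bandwidth is twice the message frequency.
BW = 2 * f_m = 2 * 81/5 kHz = 162/5 kHz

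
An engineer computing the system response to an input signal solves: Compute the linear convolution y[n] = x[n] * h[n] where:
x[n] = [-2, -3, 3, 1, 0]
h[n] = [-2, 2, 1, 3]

y[n] = sum_k x[k]*h[n-k]. Output length = len(x) + len(h) - 1 = 5 + 4 - 1 = 8.
y[0] = -2*-2 = 4
y[1] = -3*-2 + -2*2 = 2
y[2] = 3*-2 + -3*2 + -2*1 = -14
y[3] = 1*-2 + 3*2 + -3*1 + -2*3 = -5
y[4] = 0*-2 + 1*2 + 3*1 + -3*3 = -4
y[5] = 0*2 + 1*1 + 3*3 = 10
y[6] = 0*1 + 1*3 = 3
y[7] = 0*3 = 0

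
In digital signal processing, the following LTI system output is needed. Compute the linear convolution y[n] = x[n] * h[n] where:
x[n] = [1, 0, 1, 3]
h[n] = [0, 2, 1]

y[n] = sum_k x[k]*h[n-k]. Output length = len(x) + len(h) - 1 = 4 + 3 - 1 = 6.
y[0] = 1*0 = 0
y[1] = 0*0 + 1*2 = 2
y[2] = 1*0 + 0*2 + 1*1 = 1
y[3] = 3*0 + 1*2 + 0*1 = 2
y[4] = 3*2 + 1*1 = 7
y[5] = 3*1 = 3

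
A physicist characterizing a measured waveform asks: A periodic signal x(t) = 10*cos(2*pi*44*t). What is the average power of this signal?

Average power of A*cos(wt) is A^2/2.
P = 10^2 / 2 = 100/2 = 50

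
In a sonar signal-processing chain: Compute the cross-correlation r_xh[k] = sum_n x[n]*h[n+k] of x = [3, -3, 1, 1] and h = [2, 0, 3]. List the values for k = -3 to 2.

Both sequences indexed from 0 and zero outside their support.
Lags with overlap: k = -3 to 2.
  r_xh[-3] = x[3]*h[0] = 2
  r_xh[-2] = x[2]*h[0] + x[3]*h[1] = 2
  r_xh[-1] = x[1]*h[0] + x[2]*h[1] + x[3]*h[2] = -3
  r_xh[0] = x[0]*h[0] + x[1]*h[1] + x[2]*h[2] = 9
  r_xh[1] = x[0]*h[1] + x[1]*h[2] = -9
  r_xh[2] = x[0]*h[2] = 9
r_xh = [2, 2, -3, 9, -9, 9] (for k = -3, ..., 2)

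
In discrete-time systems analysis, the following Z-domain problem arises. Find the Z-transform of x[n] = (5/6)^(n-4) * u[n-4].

Time-shifting property: if X(z) = Z{x[n]}, then Z{x[n-d]} = z^(-d) * X(z)
X(z) = z/(z - 5/6) for x[n] = (5/6)^n * u[n]
Z{x[n-4]} = z^(-4) * z/(z - 5/6) = z^(-3)/(z - 5/6)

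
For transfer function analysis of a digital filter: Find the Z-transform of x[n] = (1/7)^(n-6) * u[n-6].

Time-shifting property: if X(z) = Z{x[n]}, then Z{x[n-d]} = z^(-d) * X(z)
X(z) = z/(z - 1/7) for x[n] = (1/7)^n * u[n]
Z{x[n-6]} = z^(-6) * z/(z - 1/7) = z^(-5)/(z - 1/7)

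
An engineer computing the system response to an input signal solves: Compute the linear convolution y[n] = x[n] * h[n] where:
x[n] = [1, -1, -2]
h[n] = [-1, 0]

y[n] = sum_k x[k]*h[n-k]. Output length = len(x) + len(h) - 1 = 3 + 2 - 1 = 4.
y[0] = 1*-1 = -1
y[1] = -1*-1 + 1*0 = 1
y[2] = -2*-1 + -1*0 = 2
y[3] = -2*0 = 0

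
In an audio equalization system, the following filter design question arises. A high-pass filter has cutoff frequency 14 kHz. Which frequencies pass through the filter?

A high-pass filter passes all frequencies above the cutoff frequency 14 kHz and attenuates lower frequencies.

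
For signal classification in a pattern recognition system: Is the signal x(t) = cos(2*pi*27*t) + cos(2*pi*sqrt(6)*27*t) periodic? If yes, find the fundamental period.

f1 = 27 Hz, f2 = 27*sqrt(6) Hz
Ratio f2/f1 = sqrt(6), which is irrational.
Since the frequency ratio is irrational, no common period exists.
The signal is not periodic.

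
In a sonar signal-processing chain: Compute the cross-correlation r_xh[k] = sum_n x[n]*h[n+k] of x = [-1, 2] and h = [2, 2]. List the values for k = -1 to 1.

Both sequences indexed from 0 and zero outside their support.
Lags with overlap: k = -1 to 1.
  r_xh[-1] = x[1]*h[0] = 4
  r_xh[0] = x[0]*h[0] + x[1]*h[1] = 2
  r_xh[1] = x[0]*h[1] = -2
r_xh = [4, 2, -2] (for k = -1, ..., 1)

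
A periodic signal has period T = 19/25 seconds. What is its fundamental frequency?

The fundamental frequency is the reciprocal of the period.
f = 1/T = 1/(19/25) = 25/19 Hz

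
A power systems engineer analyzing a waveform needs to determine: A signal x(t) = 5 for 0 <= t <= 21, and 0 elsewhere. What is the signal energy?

Energy = integral of |x(t)|^2 dt over the signal duration
= 5^2 * 21 = 25 * 21 = 525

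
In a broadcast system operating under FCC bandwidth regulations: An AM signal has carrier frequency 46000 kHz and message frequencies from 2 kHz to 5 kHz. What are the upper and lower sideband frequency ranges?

Upper sideband (USB) = fc + [fm_low, fm_high] = 46000 + [2, 5] = [46002, 46005] kHz
Lower sideband (LSB) = fc - [fm_high, fm_low] = 46000 - [5, 2] = [45995, 45998] kHz
Total occupied spectrum: 45995 kHz to 46005 kHz (plus carrier at 46000 kHz)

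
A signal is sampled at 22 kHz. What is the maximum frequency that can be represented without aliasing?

The maximum frequency that can be represented without aliasing
is the Nyquist frequency: f_max = f_s / 2 = 22 kHz / 2 = 11 kHz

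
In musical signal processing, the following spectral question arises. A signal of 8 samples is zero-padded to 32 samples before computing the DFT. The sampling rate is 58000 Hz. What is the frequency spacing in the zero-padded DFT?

Original DFT: N = 8, resolution = f_s/N = 58000/8 = 7250 Hz
Zero-padded DFT: N = 32, resolution = f_s/N = 58000/32 = 3625/2 Hz
Zero-padding interpolates the spectrum (finer frequency grid)
but does NOT improve the true spectral resolution (ability to resolve close frequencies).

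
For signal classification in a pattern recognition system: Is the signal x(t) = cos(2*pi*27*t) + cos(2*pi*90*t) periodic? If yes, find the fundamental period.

f1 = 27 Hz, f2 = 90 Hz
Period T1 = 1/27, T2 = 1/90
Ratio T1/T2 = 90/27, which is rational.
The signal is periodic with fundamental period T = 1/GCD(27,90) = 1/9 s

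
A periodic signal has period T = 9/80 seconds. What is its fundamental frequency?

The fundamental frequency is the reciprocal of the period.
f = 1/T = 1/(9/80) = 80/9 Hz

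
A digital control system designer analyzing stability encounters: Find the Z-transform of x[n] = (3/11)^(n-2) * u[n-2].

Time-shifting property: if X(z) = Z{x[n]}, then Z{x[n-d]} = z^(-d) * X(z)
X(z) = z/(z - 3/11) for x[n] = (3/11)^n * u[n]
Z{x[n-2]} = z^(-2) * z/(z - 3/11) = z^(-1)/(z - 3/11)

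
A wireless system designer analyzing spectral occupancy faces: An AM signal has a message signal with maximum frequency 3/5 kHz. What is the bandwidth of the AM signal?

In AM (double-sideband), the bandwidth is twice the message frequency.
BW = 2 * f_m = 2 * 3/5 kHz = 6/5 kHz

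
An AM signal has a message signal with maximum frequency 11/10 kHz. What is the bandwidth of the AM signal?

In AM (double-sideband), the bandwidth is twice the message frequency.
BW = 2 * f_m = 2 * 11/10 kHz = 11/5 kHz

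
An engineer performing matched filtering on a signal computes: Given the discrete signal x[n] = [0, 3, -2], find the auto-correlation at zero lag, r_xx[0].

The auto-correlation at zero lag r_xx[0] equals the signal energy.
r_xx[0] = sum of x[n]^2 = 0^2 + 3^2 + (-2)^2
= 0 + 9 + 4 = 13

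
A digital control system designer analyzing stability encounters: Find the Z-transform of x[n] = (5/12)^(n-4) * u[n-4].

Time-shifting property: if X(z) = Z{x[n]}, then Z{x[n-d]} = z^(-d) * X(z)
X(z) = z/(z - 5/12) for x[n] = (5/12)^n * u[n]
Z{x[n-4]} = z^(-4) * z/(z - 5/12) = z^(-3)/(z - 5/12)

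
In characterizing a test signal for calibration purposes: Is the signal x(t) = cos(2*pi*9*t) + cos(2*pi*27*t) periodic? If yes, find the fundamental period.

f1 = 9 Hz, f2 = 27 Hz
Period T1 = 1/9, T2 = 1/27
Ratio T1/T2 = 27/9, which is rational.
The signal is periodic with fundamental period T = 1/GCD(9,27) = 1/9 s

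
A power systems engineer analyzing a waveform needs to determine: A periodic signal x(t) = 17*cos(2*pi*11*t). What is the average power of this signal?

Average power of A*cos(wt) is A^2/2.
P = 17^2 / 2 = 289/2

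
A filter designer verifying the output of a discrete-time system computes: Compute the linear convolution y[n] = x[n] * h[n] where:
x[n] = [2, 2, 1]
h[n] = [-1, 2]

y[n] = sum_k x[k]*h[n-k]. Output length = len(x) + len(h) - 1 = 3 + 2 - 1 = 4.
y[0] = 2*-1 = -2
y[1] = 2*-1 + 2*2 = 2
y[2] = 1*-1 + 2*2 = 3
y[3] = 1*2 = 2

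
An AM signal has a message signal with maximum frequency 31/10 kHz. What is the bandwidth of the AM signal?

In AM (double-sideband), the bandwidth is twice the message frequency.
BW = 2 * f_m = 2 * 31/10 kHz = 31/5 kHz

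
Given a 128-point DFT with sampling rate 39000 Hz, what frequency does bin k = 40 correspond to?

The frequency of DFT bin k is: f_k = k * f_s / N
f_40 = 40 * 39000 / 128 = 24375/2 Hz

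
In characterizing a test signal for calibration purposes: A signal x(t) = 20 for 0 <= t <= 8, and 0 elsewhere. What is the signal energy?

Energy = integral of |x(t)|^2 dt over the signal duration
= 20^2 * 8 = 400 * 8 = 3200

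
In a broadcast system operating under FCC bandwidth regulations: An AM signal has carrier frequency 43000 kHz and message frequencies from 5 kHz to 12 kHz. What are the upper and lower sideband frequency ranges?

Upper sideband (USB) = fc + [fm_low, fm_high] = 43000 + [5, 12] = [43005, 43012] kHz
Lower sideband (LSB) = fc - [fm_high, fm_low] = 43000 - [12, 5] = [42988, 42995] kHz
Total occupied spectrum: 42988 kHz to 43012 kHz (plus carrier at 43000 kHz)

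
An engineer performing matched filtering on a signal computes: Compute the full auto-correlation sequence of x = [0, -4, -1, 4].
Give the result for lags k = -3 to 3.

r_xx[k] = sum_m x[m]*x[m+k], indexed from 0, for k = -3 to 3:
  r_xx[-3] = x[3]*x[0] = 0
  r_xx[-2] = x[2]*x[0] + x[3]*x[1] = -16
  r_xx[-1] = x[1]*x[0] + x[2]*x[1] + x[3]*x[2] = 0
  r_xx[0] = x[0]*x[0] + x[1]*x[1] + x[2]*x[2] + x[3]*x[3] = 33
  r_xx[1] = x[0]*x[1] + x[1]*x[2] + x[2]*x[3] = 0
  r_xx[2] = x[0]*x[2] + x[1]*x[3] = -16
  r_xx[3] = x[0]*x[3] = 0
r_xx = [0, -16, 0, 33, 0, -16, 0]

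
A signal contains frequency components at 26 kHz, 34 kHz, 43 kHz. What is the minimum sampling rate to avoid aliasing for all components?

The highest frequency component is f_max = 43 kHz.
Nyquist rate = 2 * f_max = 2 * 43 kHz = 86 kHz.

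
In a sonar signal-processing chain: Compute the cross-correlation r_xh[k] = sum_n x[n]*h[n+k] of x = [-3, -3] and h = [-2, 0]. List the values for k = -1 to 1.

Both sequences indexed from 0 and zero outside their support.
Lags with overlap: k = -1 to 1.
  r_xh[-1] = x[1]*h[0] = 6
  r_xh[0] = x[0]*h[0] + x[1]*h[1] = 6
  r_xh[1] = x[0]*h[1] = 0
r_xh = [6, 6, 0] (for k = -1, ..., 1)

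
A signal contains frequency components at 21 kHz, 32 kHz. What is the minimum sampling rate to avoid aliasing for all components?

The highest frequency component is f_max = 32 kHz.
Nyquist rate = 2 * f_max = 2 * 32 kHz = 64 kHz.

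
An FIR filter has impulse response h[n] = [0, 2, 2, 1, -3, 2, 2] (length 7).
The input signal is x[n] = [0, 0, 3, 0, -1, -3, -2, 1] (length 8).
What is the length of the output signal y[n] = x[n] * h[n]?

For linear convolution, the output length is:
len(y) = len(x) + len(h) - 1 = 8 + 7 - 1 = 14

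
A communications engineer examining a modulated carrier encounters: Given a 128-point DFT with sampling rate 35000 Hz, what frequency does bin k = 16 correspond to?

The frequency of DFT bin k is: f_k = k * f_s / N
f_16 = 16 * 35000 / 128 = 4375 Hz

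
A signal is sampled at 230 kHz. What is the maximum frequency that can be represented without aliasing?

The maximum frequency that can be represented without aliasing
is the Nyquist frequency: f_max = f_s / 2 = 230 kHz / 2 = 115 kHz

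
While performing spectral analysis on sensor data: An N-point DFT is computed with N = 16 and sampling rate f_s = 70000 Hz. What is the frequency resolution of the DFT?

DFT frequency resolution = f_s / N
= 70000 / 16 = 4375 Hz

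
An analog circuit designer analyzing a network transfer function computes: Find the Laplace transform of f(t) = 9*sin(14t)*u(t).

Standard pair: sin(wt)*u(t) <-> w/(s^2+w^2)
With w = 14: L{9*sin(14t)*u(t)} = 126/(s^2+196)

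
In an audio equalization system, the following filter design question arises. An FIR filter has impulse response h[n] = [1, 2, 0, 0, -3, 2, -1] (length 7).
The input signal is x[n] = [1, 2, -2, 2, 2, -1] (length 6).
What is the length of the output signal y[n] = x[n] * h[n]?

For linear convolution, the output length is:
len(y) = len(x) + len(h) - 1 = 6 + 7 - 1 = 12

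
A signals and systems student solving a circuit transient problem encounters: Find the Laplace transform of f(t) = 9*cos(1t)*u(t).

Standard pair: cos(wt)*u(t) <-> s/(s^2+w^2)
With w = 1: L{9*cos(1t)*u(t)} = 9s/(s^2+1)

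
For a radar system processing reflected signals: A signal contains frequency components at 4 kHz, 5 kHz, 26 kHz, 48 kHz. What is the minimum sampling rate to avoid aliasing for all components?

The highest frequency component is f_max = 48 kHz.
Nyquist rate = 2 * f_max = 2 * 48 kHz = 96 kHz.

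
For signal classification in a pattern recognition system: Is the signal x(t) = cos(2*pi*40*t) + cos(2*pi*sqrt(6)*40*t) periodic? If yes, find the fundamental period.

f1 = 40 Hz, f2 = 40*sqrt(6) Hz
Ratio f2/f1 = sqrt(6), which is irrational.
Since the frequency ratio is irrational, no common period exists.
The signal is not periodic.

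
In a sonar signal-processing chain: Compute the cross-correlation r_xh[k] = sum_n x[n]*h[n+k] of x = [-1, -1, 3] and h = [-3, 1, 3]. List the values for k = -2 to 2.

Both sequences indexed from 0 and zero outside their support.
Lags with overlap: k = -2 to 2.
  r_xh[-2] = x[2]*h[0] = -9
  r_xh[-1] = x[1]*h[0] + x[2]*h[1] = 6
  r_xh[0] = x[0]*h[0] + x[1]*h[1] + x[2]*h[2] = 11
  r_xh[1] = x[0]*h[1] + x[1]*h[2] = -4
  r_xh[2] = x[0]*h[2] = -3
r_xh = [-9, 6, 11, -4, -3] (for k = -2, ..., 2)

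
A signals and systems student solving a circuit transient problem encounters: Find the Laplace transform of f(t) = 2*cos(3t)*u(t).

Standard pair: cos(wt)*u(t) <-> s/(s^2+w^2)
With w = 3: L{2*cos(3t)*u(t)} = 2s/(s^2+9)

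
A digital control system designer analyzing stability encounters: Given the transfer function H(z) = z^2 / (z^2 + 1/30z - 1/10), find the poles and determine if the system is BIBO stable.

Poles are roots of the denominator: z^2 + 1/30z - 1/10 = 0.
Quadratic formula: z = [-(1/30) +/- sqrt((1/30)^2 - 4*(-1/10))] / 2
Discriminant = 1/900 + 2/5 = 361/900; sqrt = 19/30.
z = (-1/30 +/- 19/30) / 2 => z = 3/10 or z = -1/3.
|p1| = 3/10, |p2| = 1/3.
For BIBO stability, all poles must lie inside the unit circle (|p| < 1).
System is STABLE since both |p| < 1.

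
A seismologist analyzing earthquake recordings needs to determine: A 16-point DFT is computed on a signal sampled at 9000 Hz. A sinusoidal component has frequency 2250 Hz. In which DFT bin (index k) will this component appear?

DFT frequency resolution = f_s/N = 9000/16 = 1125/2 Hz
Bin index k = f_signal / resolution = 2250 / 1125/2 = 4
The signal frequency 2250 Hz falls in DFT bin k = 4.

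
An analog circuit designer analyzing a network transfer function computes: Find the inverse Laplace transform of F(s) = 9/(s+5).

Standard pair: k/(s+a) <-> k*e^(-at)*u(t)
With k=9, a=5: f(t) = 9*e^(-5t)*u(t)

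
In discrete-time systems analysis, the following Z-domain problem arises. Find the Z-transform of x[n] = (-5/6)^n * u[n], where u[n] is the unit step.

The Z-transform of a^n * u[n] is z/(z-a) for |z| > |a|.
Here a = -5/6, so X(z) = z/(z - (-5/6)) = 6z/(6z + 5)
ROC: |z| > 5/6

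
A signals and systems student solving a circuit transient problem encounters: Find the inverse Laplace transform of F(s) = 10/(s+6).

Standard pair: k/(s+a) <-> k*e^(-at)*u(t)
With k=10, a=6: f(t) = 10*e^(-6t)*u(t)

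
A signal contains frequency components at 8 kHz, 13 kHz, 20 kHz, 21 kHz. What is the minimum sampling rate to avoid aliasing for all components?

The highest frequency component is f_max = 21 kHz.
Nyquist rate = 2 * f_max = 2 * 21 kHz = 42 kHz.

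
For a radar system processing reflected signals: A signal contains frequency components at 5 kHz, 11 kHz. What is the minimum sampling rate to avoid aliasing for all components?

The highest frequency component is f_max = 11 kHz.
Nyquist rate = 2 * f_max = 2 * 11 kHz = 22 kHz.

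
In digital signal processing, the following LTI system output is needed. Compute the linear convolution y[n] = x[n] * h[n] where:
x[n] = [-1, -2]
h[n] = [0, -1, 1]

y[n] = sum_k x[k]*h[n-k]. Output length = len(x) + len(h) - 1 = 2 + 3 - 1 = 4.
y[0] = -1*0 = 0
y[1] = -2*0 + -1*-1 = 1
y[2] = -2*-1 + -1*1 = 1
y[3] = -2*1 = -2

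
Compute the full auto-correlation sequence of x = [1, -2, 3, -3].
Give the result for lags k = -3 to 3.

r_xx[k] = sum_m x[m]*x[m+k], indexed from 0, for k = -3 to 3:
  r_xx[-3] = x[3]*x[0] = -3
  r_xx[-2] = x[2]*x[0] + x[3]*x[1] = 9
  r_xx[-1] = x[1]*x[0] + x[2]*x[1] + x[3]*x[2] = -17
  r_xx[0] = x[0]*x[0] + x[1]*x[1] + x[2]*x[2] + x[3]*x[3] = 23
  r_xx[1] = x[0]*x[1] + x[1]*x[2] + x[2]*x[3] = -17
  r_xx[2] = x[0]*x[2] + x[1]*x[3] = 9
  r_xx[3] = x[0]*x[3] = -3
r_xx = [-3, 9, -17, 23, -17, 9, -3]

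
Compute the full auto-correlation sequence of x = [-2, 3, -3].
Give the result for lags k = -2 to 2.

r_xx[k] = sum_m x[m]*x[m+k], indexed from 0, for k = -2 to 2:
  r_xx[-2] = x[2]*x[0] = 6
  r_xx[-1] = x[1]*x[0] + x[2]*x[1] = -15
  r_xx[0] = x[0]*x[0] + x[1]*x[1] + x[2]*x[2] = 22
  r_xx[1] = x[0]*x[1] + x[1]*x[2] = -15
  r_xx[2] = x[0]*x[2] = 6
r_xx = [6, -15, 22, -15, 6]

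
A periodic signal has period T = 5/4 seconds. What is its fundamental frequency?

The fundamental frequency is the reciprocal of the period.
f = 1/T = 1/(5/4) = 4/5 Hz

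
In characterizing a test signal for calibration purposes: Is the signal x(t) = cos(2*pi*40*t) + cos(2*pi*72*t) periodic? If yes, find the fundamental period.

f1 = 40 Hz, f2 = 72 Hz
Period T1 = 1/40, T2 = 1/72
Ratio T1/T2 = 72/40, which is rational.
The signal is periodic with fundamental period T = 1/GCD(40,72) = 1/8 s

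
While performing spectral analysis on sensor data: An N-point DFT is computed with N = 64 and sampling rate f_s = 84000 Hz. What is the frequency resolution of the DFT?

DFT frequency resolution = f_s / N
= 84000 / 64 = 2625/2 Hz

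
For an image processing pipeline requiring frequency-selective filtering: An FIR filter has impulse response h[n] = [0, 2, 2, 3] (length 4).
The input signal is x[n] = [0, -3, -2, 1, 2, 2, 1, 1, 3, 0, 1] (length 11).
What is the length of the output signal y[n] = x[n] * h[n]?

For linear convolution, the output length is:
len(y) = len(x) + len(h) - 1 = 11 + 4 - 1 = 14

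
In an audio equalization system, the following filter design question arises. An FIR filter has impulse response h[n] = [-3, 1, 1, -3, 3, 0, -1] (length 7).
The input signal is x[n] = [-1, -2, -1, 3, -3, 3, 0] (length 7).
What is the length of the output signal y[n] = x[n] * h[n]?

For linear convolution, the output length is:
len(y) = len(x) + len(h) - 1 = 7 + 7 - 1 = 13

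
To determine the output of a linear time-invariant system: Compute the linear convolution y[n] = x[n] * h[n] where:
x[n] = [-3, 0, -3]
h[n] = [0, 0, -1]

y[n] = sum_k x[k]*h[n-k]. Output length = len(x) + len(h) - 1 = 3 + 3 - 1 = 5.
y[0] = -3*0 = 0
y[1] = 0*0 + -3*0 = 0
y[2] = -3*0 + 0*0 + -3*-1 = 3
y[3] = -3*0 + 0*-1 = 0
y[4] = -3*-1 = 3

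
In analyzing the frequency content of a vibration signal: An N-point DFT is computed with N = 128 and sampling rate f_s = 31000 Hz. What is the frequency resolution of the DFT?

DFT frequency resolution = f_s / N
= 31000 / 128 = 3875/16 Hz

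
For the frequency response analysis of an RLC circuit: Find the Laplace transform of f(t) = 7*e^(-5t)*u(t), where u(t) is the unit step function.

Standard Laplace transform pair:
e^(-at)*u(t) <-> 1/(s+a)
With a = 5: L{7*e^(-5t)*u(t)} = 7/(s+5), ROC: Re(s) > -5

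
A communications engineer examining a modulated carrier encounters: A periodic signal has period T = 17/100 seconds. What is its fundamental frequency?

The fundamental frequency is the reciprocal of the period.
f = 1/T = 1/(17/100) = 100/17 Hz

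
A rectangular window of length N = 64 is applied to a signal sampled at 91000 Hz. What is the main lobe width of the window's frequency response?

For a rectangular window of length N,
the main lobe width in frequency is 2*f_s/N.
= 2*91000/64 = 11375/4 Hz
This determines the minimum frequency separation for resolving two sinusoids.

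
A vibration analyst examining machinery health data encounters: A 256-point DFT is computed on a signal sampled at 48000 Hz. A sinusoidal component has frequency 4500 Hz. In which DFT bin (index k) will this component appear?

DFT frequency resolution = f_s/N = 48000/256 = 375/2 Hz
Bin index k = f_signal / resolution = 4500 / 375/2 = 24
The signal frequency 4500 Hz falls in DFT bin k = 24.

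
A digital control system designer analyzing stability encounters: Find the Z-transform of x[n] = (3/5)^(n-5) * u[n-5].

Time-shifting property: if X(z) = Z{x[n]}, then Z{x[n-d]} = z^(-d) * X(z)
X(z) = z/(z - 3/5) for x[n] = (3/5)^n * u[n]
Z{x[n-5]} = z^(-5) * z/(z - 3/5) = z^(-4)/(z - 3/5)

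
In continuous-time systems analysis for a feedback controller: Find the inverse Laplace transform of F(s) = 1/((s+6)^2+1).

Standard pair: w/((s+a)^2+w^2) <-> e^(-at)*sin(wt)*u(t)
With a=6, w=1: f(t) = e^(-6t)*sin(t)*u(t)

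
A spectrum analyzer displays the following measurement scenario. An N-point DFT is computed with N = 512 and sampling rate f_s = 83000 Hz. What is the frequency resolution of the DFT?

DFT frequency resolution = f_s / N
= 83000 / 512 = 10375/64 Hz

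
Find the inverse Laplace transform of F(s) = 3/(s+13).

Standard pair: k/(s+a) <-> k*e^(-at)*u(t)
With k=3, a=13: f(t) = 3*e^(-13t)*u(t)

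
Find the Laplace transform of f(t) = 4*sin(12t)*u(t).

Standard pair: sin(wt)*u(t) <-> w/(s^2+w^2)
With w = 12: L{4*sin(12t)*u(t)} = 48/(s^2+144)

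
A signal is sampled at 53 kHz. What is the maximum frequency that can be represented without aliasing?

The maximum frequency that can be represented without aliasing
is the Nyquist frequency: f_max = f_s / 2 = 53 kHz / 2 = 53/2 kHz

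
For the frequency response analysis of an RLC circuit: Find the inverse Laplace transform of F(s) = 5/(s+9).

Standard pair: k/(s+a) <-> k*e^(-at)*u(t)
With k=5, a=9: f(t) = 5*e^(-9t)*u(t)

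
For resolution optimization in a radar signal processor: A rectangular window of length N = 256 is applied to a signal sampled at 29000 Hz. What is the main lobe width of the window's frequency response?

For a rectangular window of length N,
the main lobe width in frequency is 2*f_s/N.
= 2*29000/256 = 3625/16 Hz
This determines the minimum frequency separation for resolving two sinusoids.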